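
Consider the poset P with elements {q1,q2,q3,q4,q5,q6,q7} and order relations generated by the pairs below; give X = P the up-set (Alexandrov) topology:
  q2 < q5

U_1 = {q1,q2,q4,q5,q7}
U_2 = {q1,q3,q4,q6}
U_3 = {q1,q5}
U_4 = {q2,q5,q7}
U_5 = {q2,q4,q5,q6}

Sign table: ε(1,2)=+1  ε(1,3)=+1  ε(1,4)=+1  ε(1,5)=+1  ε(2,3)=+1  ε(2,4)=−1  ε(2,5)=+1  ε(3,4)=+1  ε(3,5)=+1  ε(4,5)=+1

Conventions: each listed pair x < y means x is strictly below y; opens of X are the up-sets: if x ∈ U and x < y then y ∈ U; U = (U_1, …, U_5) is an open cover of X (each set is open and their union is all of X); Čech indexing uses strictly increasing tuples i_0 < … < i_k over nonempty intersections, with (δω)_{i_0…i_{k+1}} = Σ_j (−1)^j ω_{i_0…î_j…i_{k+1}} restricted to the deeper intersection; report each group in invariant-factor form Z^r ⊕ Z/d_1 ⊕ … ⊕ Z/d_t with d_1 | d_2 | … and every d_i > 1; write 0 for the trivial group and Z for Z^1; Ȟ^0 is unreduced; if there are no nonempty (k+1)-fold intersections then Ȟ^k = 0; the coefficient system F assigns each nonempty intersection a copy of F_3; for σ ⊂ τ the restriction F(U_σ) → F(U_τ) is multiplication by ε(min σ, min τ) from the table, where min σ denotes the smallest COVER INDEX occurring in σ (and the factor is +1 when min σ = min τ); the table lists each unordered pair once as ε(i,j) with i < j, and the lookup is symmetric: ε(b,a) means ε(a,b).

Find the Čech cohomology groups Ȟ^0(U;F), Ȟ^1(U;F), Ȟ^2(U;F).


Ȟ^0 = Z/3,  Ȟ^1 = 0,  Ȟ^2 = 0

nerve simplices:
  U12={q1,q4} U13={q1,q5} U14={q2,q5,q7} U15={q2,q4,q5} U23={q1} U25={q4,q6} U34={q5} U35={q5} U45={q2,q5}
  U123={q1} U125={q4} U134={q5} U135={q5} U145={q2,q5} U345={q5}
  U1345={q5}
C dims 5,9,6,1; δ0: rk_F3 4; δ1: rk_F3 5; δ2: rk_F3 1
degree 0: 5−4−0 = 1 → Ȟ^0 ≅ Z/3
degree 1: 9−5−4 = 0 → Ȟ^1 ≅ 0
degree 2: 6−1−5 = 0 → Ȟ^2 ≅ 0


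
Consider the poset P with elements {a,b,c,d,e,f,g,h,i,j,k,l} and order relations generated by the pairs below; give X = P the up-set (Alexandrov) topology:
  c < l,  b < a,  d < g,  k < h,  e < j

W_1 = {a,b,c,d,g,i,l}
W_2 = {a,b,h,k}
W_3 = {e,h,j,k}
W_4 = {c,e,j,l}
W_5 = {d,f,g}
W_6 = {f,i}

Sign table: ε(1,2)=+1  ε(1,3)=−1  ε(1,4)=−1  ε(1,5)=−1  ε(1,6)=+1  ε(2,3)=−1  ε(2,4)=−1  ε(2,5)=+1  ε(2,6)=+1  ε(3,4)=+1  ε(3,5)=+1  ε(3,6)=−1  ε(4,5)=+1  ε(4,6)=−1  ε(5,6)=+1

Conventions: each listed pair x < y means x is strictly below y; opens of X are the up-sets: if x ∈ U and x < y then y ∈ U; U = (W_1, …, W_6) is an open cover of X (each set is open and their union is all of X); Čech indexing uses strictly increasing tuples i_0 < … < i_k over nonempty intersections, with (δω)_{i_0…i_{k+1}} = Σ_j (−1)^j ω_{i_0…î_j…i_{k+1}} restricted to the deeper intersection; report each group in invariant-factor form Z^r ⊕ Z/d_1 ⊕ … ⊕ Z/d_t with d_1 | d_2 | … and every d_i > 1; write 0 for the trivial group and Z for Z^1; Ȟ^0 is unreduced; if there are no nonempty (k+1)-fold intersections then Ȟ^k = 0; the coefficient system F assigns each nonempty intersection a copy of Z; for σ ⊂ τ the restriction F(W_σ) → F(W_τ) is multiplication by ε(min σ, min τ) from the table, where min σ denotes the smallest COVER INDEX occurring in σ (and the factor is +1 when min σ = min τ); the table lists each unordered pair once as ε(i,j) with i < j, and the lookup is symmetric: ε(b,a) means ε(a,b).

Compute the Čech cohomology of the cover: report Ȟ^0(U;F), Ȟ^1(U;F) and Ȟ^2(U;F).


Ȟ^0(U;F) ≅ 0, Ȟ^1(U;F) ≅ Z ⊕ Z/2, Ȟ^2(U;F) ≅ 0

nonempty overlaps:
  W12={a,b} W14={c,l} W15={d,g} W16={i} W23={h,k} W34={e,j} W56={f}
C dims 6,7; δ0: rk 6, SNF 1^5·2
degree 0: 6−6−0 = 0 → Ȟ^0 ≅ 0
degree 1: 7−0−6 = 1 plus torsion [2] → Ȟ^1 ≅ Z ⊕ Z/2
degree 2: 0−0−0 = 0 → Ȟ^2 ≅ 0


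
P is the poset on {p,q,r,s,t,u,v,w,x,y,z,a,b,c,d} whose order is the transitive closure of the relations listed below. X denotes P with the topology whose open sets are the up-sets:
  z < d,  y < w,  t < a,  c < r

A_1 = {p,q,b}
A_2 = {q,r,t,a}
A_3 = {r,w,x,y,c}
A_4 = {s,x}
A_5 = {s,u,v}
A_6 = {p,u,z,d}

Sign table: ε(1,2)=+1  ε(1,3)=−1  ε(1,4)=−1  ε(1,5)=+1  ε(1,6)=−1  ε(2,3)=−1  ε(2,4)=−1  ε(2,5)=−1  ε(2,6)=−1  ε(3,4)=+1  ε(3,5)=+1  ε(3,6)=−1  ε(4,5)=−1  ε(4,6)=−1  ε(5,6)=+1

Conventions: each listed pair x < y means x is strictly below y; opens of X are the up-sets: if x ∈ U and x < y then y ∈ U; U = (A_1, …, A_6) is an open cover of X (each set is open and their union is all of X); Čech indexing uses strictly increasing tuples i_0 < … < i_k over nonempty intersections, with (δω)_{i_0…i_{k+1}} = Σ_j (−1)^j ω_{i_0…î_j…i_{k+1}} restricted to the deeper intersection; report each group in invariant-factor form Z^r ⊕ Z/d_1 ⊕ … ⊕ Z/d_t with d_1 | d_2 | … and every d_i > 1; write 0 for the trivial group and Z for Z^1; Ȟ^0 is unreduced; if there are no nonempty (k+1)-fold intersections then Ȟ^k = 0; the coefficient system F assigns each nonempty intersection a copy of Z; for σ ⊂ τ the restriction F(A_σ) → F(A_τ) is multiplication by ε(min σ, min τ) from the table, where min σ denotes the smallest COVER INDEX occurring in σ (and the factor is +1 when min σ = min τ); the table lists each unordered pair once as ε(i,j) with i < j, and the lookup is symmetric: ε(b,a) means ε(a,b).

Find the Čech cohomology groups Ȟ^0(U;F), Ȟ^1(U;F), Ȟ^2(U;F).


nerve simplices:
  A12={q} A16={p} A23={r} A34={x} A45={s} A56={u}
C dims 6,6; δ0: rk 6, SNF 1^5·2
degree 0: 6−6−0 = 0 → Ȟ^0 ≅ 0
degree 1: 6−0−6 = 0 plus torsion [2] → Ȟ^1 ≅ Z/2
degree 2: 0−0−0 = 0 → Ȟ^2 ≅ 0

Ȟ^0(U;F) ≅ 0,  Ȟ^1(U;F) ≅ Z/2,  Ȟ^2(U;F) ≅ 0


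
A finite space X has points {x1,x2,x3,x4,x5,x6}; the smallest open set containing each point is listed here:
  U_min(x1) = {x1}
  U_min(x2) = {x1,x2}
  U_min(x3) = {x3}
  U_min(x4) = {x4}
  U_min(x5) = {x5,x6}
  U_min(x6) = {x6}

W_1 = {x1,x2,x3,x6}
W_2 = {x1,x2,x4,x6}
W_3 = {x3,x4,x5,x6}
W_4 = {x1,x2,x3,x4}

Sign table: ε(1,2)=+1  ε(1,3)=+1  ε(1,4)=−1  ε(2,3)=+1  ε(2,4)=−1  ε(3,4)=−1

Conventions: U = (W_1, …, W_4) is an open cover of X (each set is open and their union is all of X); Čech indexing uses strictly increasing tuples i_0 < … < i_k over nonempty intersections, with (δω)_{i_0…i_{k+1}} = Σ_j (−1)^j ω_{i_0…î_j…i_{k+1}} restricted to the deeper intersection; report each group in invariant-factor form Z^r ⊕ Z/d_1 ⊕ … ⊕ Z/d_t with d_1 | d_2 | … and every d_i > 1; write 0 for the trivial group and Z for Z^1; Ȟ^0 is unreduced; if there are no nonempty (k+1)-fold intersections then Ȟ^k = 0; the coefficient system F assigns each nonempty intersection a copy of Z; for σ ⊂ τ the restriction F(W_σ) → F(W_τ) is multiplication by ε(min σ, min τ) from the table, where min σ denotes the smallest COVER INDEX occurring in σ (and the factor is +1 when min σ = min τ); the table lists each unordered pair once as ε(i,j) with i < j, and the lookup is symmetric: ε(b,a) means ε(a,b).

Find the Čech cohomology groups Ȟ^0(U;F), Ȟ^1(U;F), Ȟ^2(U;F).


Ȟ^0(U;F) ≅ Z, Ȟ^1(U;F) ≅ 0 and Ȟ^2(U;F) ≅ Z

nonempty overlaps:
  W12={x1,x2,x6} W13={x3,x6} W14={x1,x2,x3} W23={x4,x6} W24={x1,x2,x4} W34={x3,x4}
  W123={x6} W124={x1,x2} W134={x3} W234={x4}
C dims 4,6,4; δ0: rk 3, SNF 1^3; δ1: rk 3, SNF 1^3
degree 0: 4−3−0 = 1 → Ȟ^0 ≅ Z
degree 1: 6−3−3 = 0 → Ȟ^1 ≅ 0
degree 2: 4−0−3 = 1 → Ȟ^2 ≅ Z


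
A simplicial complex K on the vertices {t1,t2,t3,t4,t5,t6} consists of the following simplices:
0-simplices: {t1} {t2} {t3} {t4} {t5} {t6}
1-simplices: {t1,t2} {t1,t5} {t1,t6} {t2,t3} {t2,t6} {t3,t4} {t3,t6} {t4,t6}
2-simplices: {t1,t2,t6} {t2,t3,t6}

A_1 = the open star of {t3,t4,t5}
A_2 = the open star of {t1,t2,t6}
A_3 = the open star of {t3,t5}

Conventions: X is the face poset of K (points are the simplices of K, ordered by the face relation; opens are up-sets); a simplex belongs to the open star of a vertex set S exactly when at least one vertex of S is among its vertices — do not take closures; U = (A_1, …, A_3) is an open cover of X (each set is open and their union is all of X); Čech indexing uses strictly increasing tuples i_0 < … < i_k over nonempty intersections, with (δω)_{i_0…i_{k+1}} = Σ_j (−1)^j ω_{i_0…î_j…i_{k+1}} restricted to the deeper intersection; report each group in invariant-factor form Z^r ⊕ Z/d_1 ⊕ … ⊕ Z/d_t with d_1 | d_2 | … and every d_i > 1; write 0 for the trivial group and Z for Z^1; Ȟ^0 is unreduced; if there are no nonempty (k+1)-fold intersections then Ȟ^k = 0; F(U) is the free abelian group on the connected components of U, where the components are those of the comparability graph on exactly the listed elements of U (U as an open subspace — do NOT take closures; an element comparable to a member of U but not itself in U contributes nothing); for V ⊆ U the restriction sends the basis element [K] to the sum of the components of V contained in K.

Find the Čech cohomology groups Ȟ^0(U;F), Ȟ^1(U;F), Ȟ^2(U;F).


Ȟ^0 = Z, Ȟ^1 = Z, Ȟ^2 = 0

nerve of the cover:
  A1={{t3},{t4},{t5},{t1,t5},{t2,t3},{t3,t4},{t3,t6},{t4,t6},{t2,t3,t6}} A2={{t1},{t2},{t6},{t1,t2},{t1,t5},{t1,t6},{t2,t3},{t2,t6},{t3,t6},{t4,t6},{t1,t2,t6},{t2,t3,t6}} A3={{t3},{t5},{t1,t5},{t2,t3},{t3,t4},{t3,t6},{t2,t3,t6}}
  A12={{t1,t5},{t2,t3},{t3,t6},{t4,t6},{t2,t3,t6}} A13={{t3},{t5},{t1,t5},{t2,t3},{t3,t4},{t3,t6},{t2,t3,t6}} A23={{t1,t5},{t2,t3},{t3,t6},{t2,t3,t6}}
  A123={{t1,t5},{t2,t3},{t3,t6},{t2,t3,t6}}
components per intersection:
  A1: {{t3},{t4},{t2,t3},{t3,t4},{t3,t6},{t4,t6},{t2,t3,t6}} {{t5},{t1,t5}}
  A2: {{t1},{t2},{t6},{t1,t2},{t1,t5},{t1,t6},{t2,t3},{t2,t6},{t3,t6},{t4,t6},{t1,t2,t6},{t2,t3,t6}}
  A3: {{t3},{t2,t3},{t3,t4},{t3,t6},{t2,t3,t6}} {{t5},{t1,t5}}
  A12: {{t1,t5}} {{t2,t3},{t3,t6},{t2,t3,t6}} {{t4,t6}}
  A13: {{t3},{t2,t3},{t3,t4},{t3,t6},{t2,t3,t6}} {{t5},{t1,t5}}
  A23: {{t1,t5}} {{t2,t3},{t3,t6},{t2,t3,t6}}
  A123: {{t1,t5}} {{t2,t3},{t3,t6},{t2,t3,t6}}
C dims 5,7,2; δ0: rk 4, SNF 1^4; δ1: rk 2, SNF 1^2
Ȟ^0 = (5 − 4) − 0 = 1, so Ȟ^0 ≅ Z
Ȟ^1 = (7 − 2) − 4 = 1, so Ȟ^1 ≅ Z
Ȟ^2 = (2 − 0) − 2 = 0, so Ȟ^2 ≅ 0


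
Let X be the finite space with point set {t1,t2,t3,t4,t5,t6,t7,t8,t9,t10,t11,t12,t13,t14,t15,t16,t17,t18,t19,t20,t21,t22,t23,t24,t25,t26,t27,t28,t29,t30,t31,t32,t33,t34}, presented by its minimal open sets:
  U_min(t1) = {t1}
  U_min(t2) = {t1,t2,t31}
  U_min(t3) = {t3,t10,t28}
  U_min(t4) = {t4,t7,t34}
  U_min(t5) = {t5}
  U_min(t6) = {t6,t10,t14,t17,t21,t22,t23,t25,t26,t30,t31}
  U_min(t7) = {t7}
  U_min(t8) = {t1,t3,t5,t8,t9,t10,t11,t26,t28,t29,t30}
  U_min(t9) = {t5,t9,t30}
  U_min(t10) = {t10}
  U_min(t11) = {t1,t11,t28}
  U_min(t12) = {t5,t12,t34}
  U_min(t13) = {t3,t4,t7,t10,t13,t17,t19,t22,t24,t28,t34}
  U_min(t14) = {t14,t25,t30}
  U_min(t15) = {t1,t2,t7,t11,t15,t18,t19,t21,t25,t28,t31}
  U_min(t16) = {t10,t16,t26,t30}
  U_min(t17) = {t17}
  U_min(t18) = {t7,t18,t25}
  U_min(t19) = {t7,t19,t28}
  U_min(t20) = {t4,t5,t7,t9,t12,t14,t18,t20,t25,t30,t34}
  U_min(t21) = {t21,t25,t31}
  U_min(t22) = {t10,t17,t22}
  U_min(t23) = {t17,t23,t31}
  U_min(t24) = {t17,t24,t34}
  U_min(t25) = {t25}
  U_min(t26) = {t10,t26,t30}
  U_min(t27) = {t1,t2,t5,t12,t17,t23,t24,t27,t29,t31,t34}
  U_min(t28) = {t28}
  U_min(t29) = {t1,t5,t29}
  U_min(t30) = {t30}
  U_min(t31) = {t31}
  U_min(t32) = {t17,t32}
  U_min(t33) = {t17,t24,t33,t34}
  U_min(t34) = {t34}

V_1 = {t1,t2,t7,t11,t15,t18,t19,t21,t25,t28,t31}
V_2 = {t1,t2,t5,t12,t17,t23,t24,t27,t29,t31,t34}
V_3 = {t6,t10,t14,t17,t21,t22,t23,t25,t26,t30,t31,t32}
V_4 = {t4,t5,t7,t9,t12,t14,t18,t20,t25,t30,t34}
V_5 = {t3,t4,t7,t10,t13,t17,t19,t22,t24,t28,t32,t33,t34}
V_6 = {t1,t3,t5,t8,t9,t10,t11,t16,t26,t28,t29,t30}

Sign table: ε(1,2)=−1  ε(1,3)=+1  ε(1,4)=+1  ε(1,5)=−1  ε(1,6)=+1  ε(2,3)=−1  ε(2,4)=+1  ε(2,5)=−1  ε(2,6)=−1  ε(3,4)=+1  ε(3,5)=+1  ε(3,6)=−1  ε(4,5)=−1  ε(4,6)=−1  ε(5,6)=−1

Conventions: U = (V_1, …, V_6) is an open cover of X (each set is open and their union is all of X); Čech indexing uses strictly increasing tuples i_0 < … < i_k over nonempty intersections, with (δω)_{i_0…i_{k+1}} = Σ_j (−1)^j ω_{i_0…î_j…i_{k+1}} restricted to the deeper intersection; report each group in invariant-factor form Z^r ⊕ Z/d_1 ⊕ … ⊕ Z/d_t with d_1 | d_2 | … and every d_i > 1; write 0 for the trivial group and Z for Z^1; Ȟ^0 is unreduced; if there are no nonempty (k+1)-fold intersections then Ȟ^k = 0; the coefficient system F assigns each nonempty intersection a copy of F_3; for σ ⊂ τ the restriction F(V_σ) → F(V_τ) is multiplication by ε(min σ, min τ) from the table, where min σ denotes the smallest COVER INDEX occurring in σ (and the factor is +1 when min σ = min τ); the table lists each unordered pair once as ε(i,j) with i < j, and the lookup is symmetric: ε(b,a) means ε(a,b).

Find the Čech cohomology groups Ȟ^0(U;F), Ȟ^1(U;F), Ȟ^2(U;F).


intersection data:
  V12={t1,t2,t31} V13={t21,t25,t31} V14={t7,t18,t25} V15={t7,t19,t28} V16={t1,t11,t28} V23={t17,t23,t31} V24={t5,t12,t34} V25={t17,t24,t34} V26={t1,t5,t29} V34={t14,t25,t30} V35={t10,t17,t22,t32} V36={t10,t26,t30} V45={t4,t7,t34} V46={t5,t9,t30} V56={t3,t10,t28}
  V123={t31} V126={t1} V134={t25} V145={t7} V156={t28} V235={t17} V245={t34} V246={t5} V346={t30} V356={t10}
C dims 6,15,10; δ0: rk_F3 6; δ1: rk_F3 9
Ȟ^0 = (6 − 6) − 0 = 0, so Ȟ^0 ≅ 0
Ȟ^1 = (15 − 9) − 6 = 0, so Ȟ^1 ≅ 0
Ȟ^2 = (10 − 0) − 9 = 1, so Ȟ^2 ≅ Z/3

Ȟ^0 ≅ 0,  Ȟ^1 ≅ 0,  Ȟ^2 ≅ Z/3


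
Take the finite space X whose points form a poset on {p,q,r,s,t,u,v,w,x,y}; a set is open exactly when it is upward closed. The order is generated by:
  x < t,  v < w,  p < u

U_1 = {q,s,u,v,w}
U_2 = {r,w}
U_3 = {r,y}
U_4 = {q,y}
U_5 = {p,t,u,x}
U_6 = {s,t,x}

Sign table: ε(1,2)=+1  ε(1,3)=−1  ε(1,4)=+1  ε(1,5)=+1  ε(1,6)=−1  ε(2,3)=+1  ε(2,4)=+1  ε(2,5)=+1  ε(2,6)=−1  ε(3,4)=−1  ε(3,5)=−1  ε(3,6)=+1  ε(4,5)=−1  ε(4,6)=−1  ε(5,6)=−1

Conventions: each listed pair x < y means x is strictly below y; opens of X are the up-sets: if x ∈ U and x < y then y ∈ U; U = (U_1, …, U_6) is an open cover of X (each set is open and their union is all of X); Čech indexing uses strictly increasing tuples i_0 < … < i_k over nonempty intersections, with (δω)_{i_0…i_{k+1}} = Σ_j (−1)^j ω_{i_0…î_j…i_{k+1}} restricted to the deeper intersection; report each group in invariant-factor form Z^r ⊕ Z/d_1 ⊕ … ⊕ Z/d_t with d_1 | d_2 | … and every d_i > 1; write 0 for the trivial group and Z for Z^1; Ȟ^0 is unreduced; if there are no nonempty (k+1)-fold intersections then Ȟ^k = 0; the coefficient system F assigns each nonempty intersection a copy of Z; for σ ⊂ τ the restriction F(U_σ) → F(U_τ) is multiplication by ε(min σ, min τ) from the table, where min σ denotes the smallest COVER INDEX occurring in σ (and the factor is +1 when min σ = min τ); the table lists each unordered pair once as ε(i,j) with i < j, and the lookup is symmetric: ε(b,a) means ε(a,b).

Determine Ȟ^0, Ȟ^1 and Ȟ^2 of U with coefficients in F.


nonempty overlaps:
  U12={w} U14={q} U15={u} U16={s} U23={r} U34={y} U56={t,x}
C dims 6,7; δ0: rk 6, SNF 1^5·2
degree 0: 6−6−0 = 0 → Ȟ^0 ≅ 0
degree 1: 7−0−6 = 1 plus torsion [2] → Ȟ^1 ≅ Z ⊕ Z/2
degree 2: 0−0−0 = 0 → Ȟ^2 ≅ 0

Ȟ^0 = 0,  Ȟ^1 = Z ⊕ Z/2,  Ȟ^2 = 0


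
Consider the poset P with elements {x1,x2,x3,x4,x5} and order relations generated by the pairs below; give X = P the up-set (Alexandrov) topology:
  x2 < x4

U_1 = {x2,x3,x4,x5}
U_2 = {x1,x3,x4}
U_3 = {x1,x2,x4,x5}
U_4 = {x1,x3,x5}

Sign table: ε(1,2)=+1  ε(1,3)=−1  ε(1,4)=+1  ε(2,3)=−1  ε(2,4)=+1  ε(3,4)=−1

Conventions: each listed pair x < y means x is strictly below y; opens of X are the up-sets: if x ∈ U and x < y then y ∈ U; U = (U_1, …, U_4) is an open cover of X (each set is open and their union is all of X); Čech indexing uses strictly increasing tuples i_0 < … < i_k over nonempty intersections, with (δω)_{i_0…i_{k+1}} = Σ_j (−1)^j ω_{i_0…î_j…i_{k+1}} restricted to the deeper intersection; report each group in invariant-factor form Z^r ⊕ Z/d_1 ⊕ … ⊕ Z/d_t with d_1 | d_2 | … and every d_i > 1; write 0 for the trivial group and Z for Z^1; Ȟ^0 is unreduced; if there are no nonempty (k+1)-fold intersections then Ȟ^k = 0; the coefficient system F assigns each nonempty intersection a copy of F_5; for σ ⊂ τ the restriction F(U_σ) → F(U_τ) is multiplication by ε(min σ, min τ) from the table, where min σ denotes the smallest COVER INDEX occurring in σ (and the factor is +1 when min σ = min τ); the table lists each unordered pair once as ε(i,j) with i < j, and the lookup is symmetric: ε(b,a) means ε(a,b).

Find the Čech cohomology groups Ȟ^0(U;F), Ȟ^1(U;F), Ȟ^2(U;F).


cover nerve:
  U12={x3,x4} U13={x2,x4,x5} U14={x3,x5} U23={x1,x4} U24={x1,x3} U34={x1,x5}
  U123={x4} U124={x3} U134={x5} U234={x1}
C dims 4,6,4; δ0: rk_F5 3; δ1: rk_F5 3
Ȟ^0: (4−3)−0=1 ⇒ Z/5
Ȟ^1: (6−3)−3=0 ⇒ 0
Ȟ^2: (4−0)−3=1 ⇒ Z/5

Ȟ^0(U;F) ≅ Z/5,  Ȟ^1(U;F) ≅ 0,  Ȟ^2(U;F) ≅ Z/5


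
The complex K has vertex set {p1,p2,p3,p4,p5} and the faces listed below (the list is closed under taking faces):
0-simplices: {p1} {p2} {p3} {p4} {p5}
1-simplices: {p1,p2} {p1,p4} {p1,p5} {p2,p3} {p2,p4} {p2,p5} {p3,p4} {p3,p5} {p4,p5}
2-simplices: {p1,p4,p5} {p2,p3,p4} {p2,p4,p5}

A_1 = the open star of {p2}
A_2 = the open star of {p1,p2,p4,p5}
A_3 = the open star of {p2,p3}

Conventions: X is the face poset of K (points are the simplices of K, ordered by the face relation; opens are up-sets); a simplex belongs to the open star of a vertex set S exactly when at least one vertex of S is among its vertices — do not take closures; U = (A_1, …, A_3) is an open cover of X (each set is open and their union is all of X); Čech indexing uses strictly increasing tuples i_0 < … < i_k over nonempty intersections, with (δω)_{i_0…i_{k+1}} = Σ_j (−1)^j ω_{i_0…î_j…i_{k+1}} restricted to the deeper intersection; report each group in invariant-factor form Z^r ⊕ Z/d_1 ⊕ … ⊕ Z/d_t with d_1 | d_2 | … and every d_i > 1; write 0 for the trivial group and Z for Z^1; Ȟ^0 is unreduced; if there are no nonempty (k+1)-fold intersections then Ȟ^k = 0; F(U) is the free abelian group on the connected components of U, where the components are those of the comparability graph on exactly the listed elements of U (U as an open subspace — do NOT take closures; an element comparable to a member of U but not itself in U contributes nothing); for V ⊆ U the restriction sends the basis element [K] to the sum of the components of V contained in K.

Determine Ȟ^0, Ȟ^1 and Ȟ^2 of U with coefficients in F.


Ȟ^0 ≅ Z,  Ȟ^1 ≅ Z,  Ȟ^2 ≅ 0

nonempty overlaps:
  A1={{p2},{p1,p2},{p2,p3},{p2,p4},{p2,p5},{p2,p3,p4},{p2,p4,p5}} A2={{p1},{p2},{p4},{p5},{p1,p2},{p1,p4},{p1,p5},{p2,p3},{p2,p4},{p2,p5},{p3,p4},{p3,p5},{p4,p5},{p1,p4,p5},{p2,p3,p4},{p2,p4,p5}} A3={{p2},{p3},{p1,p2},{p2,p3},{p2,p4},{p2,p5},{p3,p4},{p3,p5},{p2,p3,p4},{p2,p4,p5}}
  A12={{p2},{p1,p2},{p2,p3},{p2,p4},{p2,p5},{p2,p3,p4},{p2,p4,p5}} A13={{p2},{p1,p2},{p2,p3},{p2,p4},{p2,p5},{p2,p3,p4},{p2,p4,p5}} A23={{p2},{p1,p2},{p2,p3},{p2,p4},{p2,p5},{p3,p4},{p3,p5},{p2,p3,p4},{p2,p4,p5}}
  A123={{p2},{p1,p2},{p2,p3},{p2,p4},{p2,p5},{p2,p3,p4},{p2,p4,p5}}
components per intersection:
  A1: {{p2},{p1,p2},{p2,p3},{p2,p4},{p2,p5},{p2,p3,p4},{p2,p4,p5}}
  A2: {{p1},{p2},{p4},{p5},{p1,p2},{p1,p4},{p1,p5},{p2,p3},{p2,p4},{p2,p5},{p3,p4},{p3,p5},{p4,p5},{p1,p4,p5},{p2,p3,p4},{p2,p4,p5}}
  A3: {{p2},{p3},{p1,p2},{p2,p3},{p2,p4},{p2,p5},{p3,p4},{p3,p5},{p2,p3,p4},{p2,p4,p5}}
  A12: {{p2},{p1,p2},{p2,p3},{p2,p4},{p2,p5},{p2,p3,p4},{p2,p4,p5}}
  A13: {{p2},{p1,p2},{p2,p3},{p2,p4},{p2,p5},{p2,p3,p4},{p2,p4,p5}}
  A23: {{p2},{p1,p2},{p2,p3},{p2,p4},{p2,p5},{p3,p4},{p2,p3,p4},{p2,p4,p5}} {{p3,p5}}
  A123: {{p2},{p1,p2},{p2,p3},{p2,p4},{p2,p5},{p2,p3,p4},{p2,p4,p5}}
C dims 3,4,1; δ0: rk 2, SNF 1^2; δ1: rk 1, SNF 1^1
degree 0: 3−2−0 = 1 → Ȟ^0 ≅ Z
degree 1: 4−1−2 = 1 → Ȟ^1 ≅ Z
degree 2: 1−0−1 = 0 → Ȟ^2 ≅ 0


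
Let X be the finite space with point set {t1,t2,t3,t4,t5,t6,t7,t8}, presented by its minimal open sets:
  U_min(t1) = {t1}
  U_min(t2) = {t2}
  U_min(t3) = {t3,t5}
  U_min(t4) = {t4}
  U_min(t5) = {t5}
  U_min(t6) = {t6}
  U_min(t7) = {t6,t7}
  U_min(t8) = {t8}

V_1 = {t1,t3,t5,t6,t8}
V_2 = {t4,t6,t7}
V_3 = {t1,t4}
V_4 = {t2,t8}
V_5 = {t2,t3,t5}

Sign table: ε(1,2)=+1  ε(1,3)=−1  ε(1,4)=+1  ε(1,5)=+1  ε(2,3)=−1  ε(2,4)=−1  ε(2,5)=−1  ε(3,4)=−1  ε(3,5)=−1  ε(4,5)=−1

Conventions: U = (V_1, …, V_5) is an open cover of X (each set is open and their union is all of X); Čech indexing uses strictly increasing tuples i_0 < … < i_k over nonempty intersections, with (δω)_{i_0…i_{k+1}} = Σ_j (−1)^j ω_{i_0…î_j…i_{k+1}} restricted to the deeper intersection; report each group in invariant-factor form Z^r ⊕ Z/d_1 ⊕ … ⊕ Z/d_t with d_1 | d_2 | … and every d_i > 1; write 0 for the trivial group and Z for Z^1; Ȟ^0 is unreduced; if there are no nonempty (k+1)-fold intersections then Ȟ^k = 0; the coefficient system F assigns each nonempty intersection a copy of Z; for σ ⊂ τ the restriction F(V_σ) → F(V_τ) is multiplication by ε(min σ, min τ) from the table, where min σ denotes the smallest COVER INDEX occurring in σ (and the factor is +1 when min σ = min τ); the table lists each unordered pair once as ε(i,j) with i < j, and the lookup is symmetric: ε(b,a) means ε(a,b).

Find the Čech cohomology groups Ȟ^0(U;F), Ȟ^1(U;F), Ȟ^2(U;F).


Ȟ^0 = 0, Ȟ^1 = Z ⊕ Z/2 and Ȟ^2 = 0

nerve of the cover:
  V12={t6} V13={t1} V14={t8} V15={t3,t5} V23={t4} V45={t2}
C dims 5,6; δ0: rk 5, SNF 1^4·2
Ȟ^0 = (5 − 5) − 0 = 0, so Ȟ^0 ≅ 0
Ȟ^1 = (6 − 0) − 5 = 1 plus torsion [2], so Ȟ^1 ≅ Z ⊕ Z/2
Ȟ^2 = (0 − 0) − 0 = 0, so Ȟ^2 ≅ 0


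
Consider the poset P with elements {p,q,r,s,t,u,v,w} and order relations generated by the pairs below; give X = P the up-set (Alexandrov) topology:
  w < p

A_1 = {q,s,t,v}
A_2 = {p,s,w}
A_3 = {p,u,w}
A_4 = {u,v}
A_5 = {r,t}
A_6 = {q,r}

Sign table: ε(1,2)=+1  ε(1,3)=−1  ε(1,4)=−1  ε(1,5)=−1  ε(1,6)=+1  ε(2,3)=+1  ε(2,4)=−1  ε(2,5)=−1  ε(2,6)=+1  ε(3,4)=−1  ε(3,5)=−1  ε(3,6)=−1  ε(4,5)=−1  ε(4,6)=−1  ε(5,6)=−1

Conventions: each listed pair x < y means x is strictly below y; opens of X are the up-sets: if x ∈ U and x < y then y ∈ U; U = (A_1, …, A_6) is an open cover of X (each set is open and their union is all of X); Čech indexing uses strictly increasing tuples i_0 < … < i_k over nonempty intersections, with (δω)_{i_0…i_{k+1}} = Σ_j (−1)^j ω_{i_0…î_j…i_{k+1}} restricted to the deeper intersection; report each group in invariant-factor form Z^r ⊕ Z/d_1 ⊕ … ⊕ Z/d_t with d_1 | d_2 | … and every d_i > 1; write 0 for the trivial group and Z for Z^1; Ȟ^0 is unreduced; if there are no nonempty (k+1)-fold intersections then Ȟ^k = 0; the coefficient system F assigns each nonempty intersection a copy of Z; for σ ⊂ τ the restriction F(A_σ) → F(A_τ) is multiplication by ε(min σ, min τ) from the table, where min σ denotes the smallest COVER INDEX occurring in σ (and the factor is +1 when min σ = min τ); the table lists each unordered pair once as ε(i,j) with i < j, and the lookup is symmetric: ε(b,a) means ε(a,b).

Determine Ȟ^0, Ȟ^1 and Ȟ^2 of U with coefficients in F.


Ȟ^0 ≅ Z; Ȟ^1 ≅ Z^2; Ȟ^2 ≅ 0

nerve of the cover:
  A12={s} A14={v} A15={t} A16={q} A23={p,w} A34={u} A56={r}
C dims 6,7; δ0: rk 5, SNF 1^5
Ȟ^0 = (6 − 5) − 0 = 1, so Ȟ^0 ≅ Z
Ȟ^1 = (7 − 0) − 5 = 2, so Ȟ^1 ≅ Z^2
Ȟ^2 = (0 − 0) − 0 = 0, so Ȟ^2 ≅ 0


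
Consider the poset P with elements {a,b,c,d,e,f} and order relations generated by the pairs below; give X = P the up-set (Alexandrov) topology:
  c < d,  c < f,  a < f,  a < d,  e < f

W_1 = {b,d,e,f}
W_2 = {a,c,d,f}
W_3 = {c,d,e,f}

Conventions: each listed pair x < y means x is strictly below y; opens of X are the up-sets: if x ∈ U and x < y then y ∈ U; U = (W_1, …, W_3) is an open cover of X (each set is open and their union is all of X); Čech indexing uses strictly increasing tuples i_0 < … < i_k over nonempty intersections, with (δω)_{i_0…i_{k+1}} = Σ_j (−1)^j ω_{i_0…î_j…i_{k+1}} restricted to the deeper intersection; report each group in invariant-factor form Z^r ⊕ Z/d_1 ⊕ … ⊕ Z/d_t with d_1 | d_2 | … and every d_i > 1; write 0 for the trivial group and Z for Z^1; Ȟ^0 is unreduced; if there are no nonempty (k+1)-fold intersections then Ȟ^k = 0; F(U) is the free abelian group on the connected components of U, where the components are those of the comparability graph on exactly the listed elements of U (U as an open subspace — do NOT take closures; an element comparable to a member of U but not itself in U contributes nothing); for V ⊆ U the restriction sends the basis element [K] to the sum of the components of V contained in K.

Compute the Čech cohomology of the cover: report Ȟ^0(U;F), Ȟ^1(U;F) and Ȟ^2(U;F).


Ȟ^0(U;F) ≅ Z^2, Ȟ^1(U;F) ≅ 0 and Ȟ^2(U;F) ≅ 0

intersection data:
  W12={d,f} W13={d,e,f} W23={c,d,f}
  W123={d,f}
components per intersection:
  W1: {b} {d} {e,f}
  W2: {a,c,d,f}
  W3: {c,d,e,f}
  W12: {d} {f}
  W13: {d} {e,f}
  W23: {c,d,f}
  W123: {d} {f}
C dims 5,5,2; δ0: rk 3, SNF 1^3; δ1: rk 2, SNF 1^2
Ȟ^0 = (5 − 3) − 0 = 2, so Ȟ^0 ≅ Z^2
Ȟ^1 = (5 − 2) − 3 = 0, so Ȟ^1 ≅ 0
Ȟ^2 = (2 − 0) − 2 = 0, so Ȟ^2 ≅ 0


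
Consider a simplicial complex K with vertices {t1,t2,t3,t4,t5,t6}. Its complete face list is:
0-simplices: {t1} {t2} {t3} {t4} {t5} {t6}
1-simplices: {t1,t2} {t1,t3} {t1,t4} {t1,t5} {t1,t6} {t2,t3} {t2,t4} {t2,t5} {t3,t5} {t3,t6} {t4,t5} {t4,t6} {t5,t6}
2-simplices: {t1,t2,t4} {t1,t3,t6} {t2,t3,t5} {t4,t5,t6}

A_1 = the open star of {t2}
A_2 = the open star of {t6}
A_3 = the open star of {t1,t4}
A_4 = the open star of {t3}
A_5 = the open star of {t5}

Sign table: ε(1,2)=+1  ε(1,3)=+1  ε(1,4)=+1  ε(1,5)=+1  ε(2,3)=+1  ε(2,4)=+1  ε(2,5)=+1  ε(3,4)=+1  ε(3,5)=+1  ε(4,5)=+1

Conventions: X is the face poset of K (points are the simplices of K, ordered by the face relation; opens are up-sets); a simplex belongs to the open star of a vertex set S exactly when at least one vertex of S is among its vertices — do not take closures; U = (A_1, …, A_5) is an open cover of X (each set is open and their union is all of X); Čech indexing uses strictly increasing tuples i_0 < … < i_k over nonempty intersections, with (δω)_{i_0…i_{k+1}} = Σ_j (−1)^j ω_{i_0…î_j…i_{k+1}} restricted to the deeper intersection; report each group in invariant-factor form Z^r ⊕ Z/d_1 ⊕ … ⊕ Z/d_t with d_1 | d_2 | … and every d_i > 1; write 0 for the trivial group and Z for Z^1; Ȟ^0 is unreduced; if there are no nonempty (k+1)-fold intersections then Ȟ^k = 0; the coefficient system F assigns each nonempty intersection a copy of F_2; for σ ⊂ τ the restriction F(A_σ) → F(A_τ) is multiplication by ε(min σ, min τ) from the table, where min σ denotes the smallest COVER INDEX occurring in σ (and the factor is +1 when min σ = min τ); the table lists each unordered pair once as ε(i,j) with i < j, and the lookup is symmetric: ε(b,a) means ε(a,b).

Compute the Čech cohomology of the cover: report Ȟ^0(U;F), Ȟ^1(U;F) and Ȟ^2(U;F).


nerve simplices:
  A1={{t2},{t1,t2},{t2,t3},{t2,t4},{t2,t5},{t1,t2,t4},{t2,t3,t5}} A2={{t6},{t1,t6},{t3,t6},{t4,t6},{t5,t6},{t1,t3,t6},{t4,t5,t6}} A3={{t1},{t4},{t1,t2},{t1,t3},{t1,t4},{t1,t5},{t1,t6},{t2,t4},{t4,t5},{t4,t6},{t1,t2,t4},{t1,t3,t6},{t4,t5,t6}} A4={{t3},{t1,t3},{t2,t3},{t3,t5},{t3,t6},{t1,t3,t6},{t2,t3,t5}} A5={{t5},{t1,t5},{t2,t5},{t3,t5},{t4,t5},{t5,t6},{t2,t3,t5},{t4,t5,t6}}
  A13={{t1,t2},{t2,t4},{t1,t2,t4}} A14={{t2,t3},{t2,t3,t5}} A15={{t2,t5},{t2,t3,t5}} A23={{t1,t6},{t4,t6},{t1,t3,t6},{t4,t5,t6}} A24={{t3,t6},{t1,t3,t6}} A25={{t5,t6},{t4,t5,t6}} A34={{t1,t3},{t1,t3,t6}} A35={{t1,t5},{t4,t5},{t4,t5,t6}} A45={{t3,t5},{t2,t3,t5}}
  A145={{t2,t3,t5}} A234={{t1,t3,t6}} A235={{t4,t5,t6}}
C dims 5,9,3; δ0: rk_F2 4; δ1: rk_F2 3
degree 0: 5−4−0 = 1 → Ȟ^0 ≅ Z/2
degree 1: 9−3−4 = 2 → Ȟ^1 ≅ Z/2 ⊕ Z/2
degree 2: 3−0−3 = 0 → Ȟ^2 ≅ 0

Ȟ^0(U;F) ≅ Z/2; Ȟ^1(U;F) ≅ Z/2 ⊕ Z/2; Ȟ^2(U;F) ≅ 0


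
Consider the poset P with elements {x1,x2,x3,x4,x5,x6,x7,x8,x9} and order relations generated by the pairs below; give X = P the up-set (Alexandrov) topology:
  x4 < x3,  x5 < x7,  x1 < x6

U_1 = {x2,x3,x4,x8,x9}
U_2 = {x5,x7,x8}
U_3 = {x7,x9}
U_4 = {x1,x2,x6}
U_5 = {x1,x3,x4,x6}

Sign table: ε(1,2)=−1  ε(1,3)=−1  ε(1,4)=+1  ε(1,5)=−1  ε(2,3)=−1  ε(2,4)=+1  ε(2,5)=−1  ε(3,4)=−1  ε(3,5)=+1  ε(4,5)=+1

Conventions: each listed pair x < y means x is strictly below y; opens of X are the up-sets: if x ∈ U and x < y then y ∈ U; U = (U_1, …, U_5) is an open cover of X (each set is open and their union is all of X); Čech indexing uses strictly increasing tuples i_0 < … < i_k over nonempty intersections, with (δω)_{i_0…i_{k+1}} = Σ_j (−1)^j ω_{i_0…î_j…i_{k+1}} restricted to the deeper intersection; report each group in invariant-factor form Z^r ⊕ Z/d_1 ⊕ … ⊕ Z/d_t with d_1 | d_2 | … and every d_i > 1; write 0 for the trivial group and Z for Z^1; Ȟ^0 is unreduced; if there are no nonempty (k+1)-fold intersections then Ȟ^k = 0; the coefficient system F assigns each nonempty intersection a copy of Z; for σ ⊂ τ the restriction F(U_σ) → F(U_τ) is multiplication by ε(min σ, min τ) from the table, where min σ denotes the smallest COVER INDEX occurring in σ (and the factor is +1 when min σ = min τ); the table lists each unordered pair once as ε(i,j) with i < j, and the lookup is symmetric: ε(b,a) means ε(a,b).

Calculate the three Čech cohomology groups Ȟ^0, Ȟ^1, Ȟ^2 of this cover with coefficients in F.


Ȟ^0 = 0,  Ȟ^1 = Z ⊕ Z/2,  Ȟ^2 = 0

nonempty overlaps:
  U12={x8} U13={x9} U14={x2} U15={x3,x4} U23={x7} U45={x1,x6}
C dims 5,6; δ0: rk 5, SNF 1^4·2
degree 0: 5−5−0 = 0 → Ȟ^0 ≅ 0
degree 1: 6−0−5 = 1 plus torsion [2] → Ȟ^1 ≅ Z ⊕ Z/2
degree 2: 0−0−0 = 0 → Ȟ^2 ≅ 0


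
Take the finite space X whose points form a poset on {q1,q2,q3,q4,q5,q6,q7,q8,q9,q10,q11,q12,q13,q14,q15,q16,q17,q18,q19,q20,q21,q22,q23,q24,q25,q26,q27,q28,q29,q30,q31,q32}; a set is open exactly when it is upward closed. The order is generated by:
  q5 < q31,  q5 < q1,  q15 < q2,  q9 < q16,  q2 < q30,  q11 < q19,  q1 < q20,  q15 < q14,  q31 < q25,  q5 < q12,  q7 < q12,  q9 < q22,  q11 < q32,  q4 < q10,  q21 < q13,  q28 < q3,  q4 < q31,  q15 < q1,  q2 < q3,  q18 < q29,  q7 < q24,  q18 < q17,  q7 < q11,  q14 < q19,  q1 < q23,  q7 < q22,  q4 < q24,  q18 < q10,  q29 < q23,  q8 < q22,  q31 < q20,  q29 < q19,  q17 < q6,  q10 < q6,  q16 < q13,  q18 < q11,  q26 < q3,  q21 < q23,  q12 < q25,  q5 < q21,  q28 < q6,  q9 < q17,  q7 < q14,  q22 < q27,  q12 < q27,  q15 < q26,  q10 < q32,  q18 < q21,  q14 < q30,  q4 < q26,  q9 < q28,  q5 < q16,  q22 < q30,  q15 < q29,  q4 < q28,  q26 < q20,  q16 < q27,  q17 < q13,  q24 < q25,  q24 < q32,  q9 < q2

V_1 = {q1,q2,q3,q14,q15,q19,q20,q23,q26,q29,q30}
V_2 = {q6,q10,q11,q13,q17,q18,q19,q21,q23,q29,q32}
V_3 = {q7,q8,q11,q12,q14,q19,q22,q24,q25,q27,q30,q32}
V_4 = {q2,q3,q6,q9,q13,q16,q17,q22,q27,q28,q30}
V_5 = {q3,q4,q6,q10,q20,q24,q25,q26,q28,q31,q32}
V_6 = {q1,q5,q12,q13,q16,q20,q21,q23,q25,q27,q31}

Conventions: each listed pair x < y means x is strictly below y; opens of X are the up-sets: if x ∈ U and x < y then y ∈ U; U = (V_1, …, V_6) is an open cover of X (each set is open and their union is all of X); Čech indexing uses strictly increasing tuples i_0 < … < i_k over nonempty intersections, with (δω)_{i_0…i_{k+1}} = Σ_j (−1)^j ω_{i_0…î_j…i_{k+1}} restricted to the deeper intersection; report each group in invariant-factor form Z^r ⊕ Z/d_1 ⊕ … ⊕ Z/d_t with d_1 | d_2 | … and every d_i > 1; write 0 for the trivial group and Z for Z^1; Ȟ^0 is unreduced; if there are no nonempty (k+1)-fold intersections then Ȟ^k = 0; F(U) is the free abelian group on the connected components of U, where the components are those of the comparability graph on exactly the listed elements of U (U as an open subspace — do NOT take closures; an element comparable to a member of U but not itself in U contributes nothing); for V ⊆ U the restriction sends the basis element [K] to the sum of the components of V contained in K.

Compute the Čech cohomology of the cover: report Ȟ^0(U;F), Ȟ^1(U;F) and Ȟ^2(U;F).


Ȟ^0(U;F) ≅ Z; Ȟ^1(U;F) ≅ 0; Ȟ^2(U;F) ≅ Z/2

nerve of the cover:
  V12={q19,q23,q29} V13={q14,q19,q30} V14={q2,q3,q30} V15={q3,q20,q26} V16={q1,q20,q23} V23={q11,q19,q32} V24={q6,q13,q17} V25={q6,q10,q32} V26={q13,q21,q23} V34={q22,q27,q30} V35={q24,q25,q32} V36={q12,q25,q27} V45={q3,q6,q28} V46={q13,q16,q27} V56={q20,q25,q31}
  V123={q19} V126={q23} V134={q30} V145={q3} V156={q20} V235={q32} V245={q6} V246={q13} V346={q27} V356={q25}
components per intersection:
  V1: {q1,q2,q3,q14,q15,q19,q20,q23,q26,q29,q30}
  V2: {q6,q10,q11,q13,q17,q18,q19,q21,q23,q29,q32}
  V3: {q7,q8,q11,q12,q14,q19,q22,q24,q25,q27,q30,q32}
  V4: {q2,q3,q6,q9,q13,q16,q17,q22,q27,q28,q30}
  V5: {q3,q4,q6,q10,q20,q24,q25,q26,q28,q31,q32}
  V6: {q1,q5,q12,q13,q16,q20,q21,q23,q25,q27,q31}
  V12: {q19,q23,q29}
  V13: {q14,q19,q30}
  V14: {q2,q3,q30}
  V15: {q3,q20,q26}
  V16: {q1,q20,q23}
  V23: {q11,q19,q32}
  V24: {q6,q13,q17}
  V25: {q6,q10,q32}
  V26: {q13,q21,q23}
  V34: {q22,q27,q30}
  V35: {q24,q25,q32}
  V36: {q12,q25,q27}
  V45: {q3,q6,q28}
  V46: {q13,q16,q27}
  V56: {q20,q25,q31}
  V123: {q19}
  V126: {q23}
  V134: {q30}
  V145: {q3}
  V156: {q20}
  V235: {q32}
  V245: {q6}
  V246: {q13}
  V346: {q27}
  V356: {q25}
C dims 6,15,10; δ0: rk 5, SNF 1^5; δ1: rk 10, SNF 1^9·2
Ȟ^0 = (6 − 5) − 0 = 1, so Ȟ^0 ≅ Z
Ȟ^1 = (15 − 10) − 5 = 0, so Ȟ^1 ≅ 0
Ȟ^2 = (10 − 0) − 10 = 0 plus torsion [2], so Ȟ^2 ≅ Z/2


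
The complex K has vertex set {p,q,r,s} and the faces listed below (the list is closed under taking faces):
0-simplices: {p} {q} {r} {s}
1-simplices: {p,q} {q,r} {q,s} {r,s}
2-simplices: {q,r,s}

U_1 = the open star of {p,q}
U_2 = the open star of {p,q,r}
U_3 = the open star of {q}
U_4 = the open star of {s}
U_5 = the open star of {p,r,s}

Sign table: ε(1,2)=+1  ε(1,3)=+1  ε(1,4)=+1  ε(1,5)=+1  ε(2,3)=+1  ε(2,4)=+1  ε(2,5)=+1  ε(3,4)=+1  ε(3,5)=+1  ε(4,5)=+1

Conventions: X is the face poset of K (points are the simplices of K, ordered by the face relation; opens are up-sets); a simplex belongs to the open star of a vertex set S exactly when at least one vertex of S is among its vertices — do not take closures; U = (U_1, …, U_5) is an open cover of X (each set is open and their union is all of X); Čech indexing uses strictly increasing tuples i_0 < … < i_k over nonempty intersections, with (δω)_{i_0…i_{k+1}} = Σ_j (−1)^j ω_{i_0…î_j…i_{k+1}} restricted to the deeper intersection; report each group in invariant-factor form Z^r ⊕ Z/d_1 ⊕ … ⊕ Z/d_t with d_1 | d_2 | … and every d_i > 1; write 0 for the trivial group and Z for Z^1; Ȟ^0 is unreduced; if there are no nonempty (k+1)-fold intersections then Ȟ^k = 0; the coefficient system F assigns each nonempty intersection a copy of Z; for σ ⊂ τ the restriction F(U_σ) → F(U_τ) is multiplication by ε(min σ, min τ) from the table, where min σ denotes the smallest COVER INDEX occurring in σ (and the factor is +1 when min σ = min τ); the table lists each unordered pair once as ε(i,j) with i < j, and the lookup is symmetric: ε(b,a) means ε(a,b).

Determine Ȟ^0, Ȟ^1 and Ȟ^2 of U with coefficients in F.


nonempty intersections:
  U1={{p},{q},{p,q},{q,r},{q,s},{q,r,s}} U2={{p},{q},{r},{p,q},{q,r},{q,s},{r,s},{q,r,s}} U3={{q},{p,q},{q,r},{q,s},{q,r,s}} U4={{s},{q,s},{r,s},{q,r,s}} U5={{p},{r},{s},{p,q},{q,r},{q,s},{r,s},{q,r,s}}
  U12={{p},{q},{p,q},{q,r},{q,s},{q,r,s}} U13={{q},{p,q},{q,r},{q,s},{q,r,s}} U14={{q,s},{q,r,s}} U15={{p},{p,q},{q,r},{q,s},{q,r,s}} U23={{q},{p,q},{q,r},{q,s},{q,r,s}} U24={{q,s},{r,s},{q,r,s}} U25={{p},{r},{p,q},{q,r},{q,s},{r,s},{q,r,s}} U34={{q,s},{q,r,s}} U35={{p,q},{q,r},{q,s},{q,r,s}} U45={{s},{q,s},{r,s},{q,r,s}}
  U123={{q},{p,q},{q,r},{q,s},{q,r,s}} U124={{q,s},{q,r,s}} U125={{p},{p,q},{q,r},{q,s},{q,r,s}} U134={{q,s},{q,r,s}} U135={{p,q},{q,r},{q,s},{q,r,s}} U145={{q,s},{q,r,s}} U234={{q,s},{q,r,s}} U235={{p,q},{q,r},{q,s},{q,r,s}} U245={{q,s},{r,s},{q,r,s}} U345={{q,s},{q,r,s}}
  U1234={{q,s},{q,r,s}} U1235={{p,q},{q,r},{q,s},{q,r,s}} U1245={{q,s},{q,r,s}} U1345={{q,s},{q,r,s}} U2345={{q,s},{q,r,s}}
  U12345={{q,s},{q,r,s}}
C dims 5,10,10,5; δ0: rk 4, SNF 1^4; δ1: rk 6, SNF 1^6; δ2: rk 4, SNF 1^4
Ȟ^0: (5−4)−0=1 ⇒ Z
Ȟ^1: (10−6)−4=0 ⇒ 0
Ȟ^2: (10−4)−6=0 ⇒ 0

Ȟ^0 ≅ Z; Ȟ^1 ≅ 0; Ȟ^2 ≅ 0


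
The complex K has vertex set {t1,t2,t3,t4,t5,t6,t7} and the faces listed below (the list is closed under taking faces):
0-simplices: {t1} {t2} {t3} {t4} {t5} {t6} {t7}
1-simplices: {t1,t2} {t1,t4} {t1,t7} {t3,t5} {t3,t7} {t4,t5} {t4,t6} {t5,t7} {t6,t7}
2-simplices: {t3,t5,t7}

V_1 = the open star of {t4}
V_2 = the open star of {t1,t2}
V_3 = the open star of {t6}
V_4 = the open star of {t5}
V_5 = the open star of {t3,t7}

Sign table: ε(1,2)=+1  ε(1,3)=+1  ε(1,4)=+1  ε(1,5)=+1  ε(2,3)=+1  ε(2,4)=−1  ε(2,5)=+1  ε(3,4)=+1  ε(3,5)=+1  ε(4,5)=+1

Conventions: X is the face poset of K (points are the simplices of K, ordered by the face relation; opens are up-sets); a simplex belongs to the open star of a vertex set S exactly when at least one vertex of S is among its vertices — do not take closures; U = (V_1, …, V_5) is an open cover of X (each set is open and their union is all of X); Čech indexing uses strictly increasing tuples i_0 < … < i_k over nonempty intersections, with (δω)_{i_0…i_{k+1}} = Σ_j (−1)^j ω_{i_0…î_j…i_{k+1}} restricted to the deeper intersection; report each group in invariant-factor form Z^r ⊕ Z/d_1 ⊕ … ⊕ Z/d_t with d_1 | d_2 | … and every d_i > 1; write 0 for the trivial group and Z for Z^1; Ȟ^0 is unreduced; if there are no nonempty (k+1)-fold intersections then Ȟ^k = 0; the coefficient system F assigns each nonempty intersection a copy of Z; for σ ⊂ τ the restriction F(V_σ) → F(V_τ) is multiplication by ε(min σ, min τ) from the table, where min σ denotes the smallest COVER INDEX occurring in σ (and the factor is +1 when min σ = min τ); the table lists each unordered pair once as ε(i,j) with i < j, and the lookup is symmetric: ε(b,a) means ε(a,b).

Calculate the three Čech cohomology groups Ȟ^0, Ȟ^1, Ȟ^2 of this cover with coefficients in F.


cover nerve:
  V1={{t4},{t1,t4},{t4,t5},{t4,t6}} V2={{t1},{t2},{t1,t2},{t1,t4},{t1,t7}} V3={{t6},{t4,t6},{t6,t7}} V4={{t5},{t3,t5},{t4,t5},{t5,t7},{t3,t5,t7}} V5={{t3},{t7},{t1,t7},{t3,t5},{t3,t7},{t5,t7},{t6,t7},{t3,t5,t7}}
  V12={{t1,t4}} V13={{t4,t6}} V14={{t4,t5}} V25={{t1,t7}} V35={{t6,t7}} V45={{t3,t5},{t5,t7},{t3,t5,t7}}
C dims 5,6; δ0: rk 4, SNF 1^4
Ȟ^0: (5−4)−0=1 ⇒ Z
Ȟ^1: (6−0)−4=2 ⇒ Z^2
Ȟ^2: (0−0)−0=0 ⇒ 0

Ȟ^0 ≅ Z,  Ȟ^1 ≅ Z^2,  Ȟ^2 ≅ 0


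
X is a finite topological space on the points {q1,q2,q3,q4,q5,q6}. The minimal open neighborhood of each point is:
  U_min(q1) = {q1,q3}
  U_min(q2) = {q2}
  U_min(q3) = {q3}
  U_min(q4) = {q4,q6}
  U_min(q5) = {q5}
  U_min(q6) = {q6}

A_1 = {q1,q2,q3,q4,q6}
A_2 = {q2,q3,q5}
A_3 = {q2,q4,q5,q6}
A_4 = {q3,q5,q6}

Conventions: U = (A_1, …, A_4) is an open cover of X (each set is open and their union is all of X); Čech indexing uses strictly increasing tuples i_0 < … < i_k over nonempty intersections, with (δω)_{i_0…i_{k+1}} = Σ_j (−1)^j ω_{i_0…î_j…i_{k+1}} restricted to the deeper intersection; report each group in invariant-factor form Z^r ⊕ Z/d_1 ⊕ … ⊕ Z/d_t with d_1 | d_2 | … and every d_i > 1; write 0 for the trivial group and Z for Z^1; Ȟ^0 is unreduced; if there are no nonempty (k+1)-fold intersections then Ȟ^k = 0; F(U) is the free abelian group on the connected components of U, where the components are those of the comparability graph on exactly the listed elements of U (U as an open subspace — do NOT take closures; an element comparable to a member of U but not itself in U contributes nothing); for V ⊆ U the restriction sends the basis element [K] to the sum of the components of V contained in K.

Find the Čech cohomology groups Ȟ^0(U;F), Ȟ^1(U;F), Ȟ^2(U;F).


nerve of the cover:
  A12={q2,q3} A13={q2,q4,q6} A14={q3,q6} A23={q2,q5} A24={q3,q5} A34={q5,q6}
  A123={q2} A124={q3} A134={q6} A234={q5}
components per intersection:
  A1: {q1,q3} {q2} {q4,q6}
  A2: {q2} {q3} {q5}
  A3: {q2} {q4,q6} {q5}
  A4: {q3} {q5} {q6}
  A12: {q2} {q3}
  A13: {q2} {q4,q6}
  A14: {q3} {q6}
  A23: {q2} {q5}
  A24: {q3} {q5}
  A34: {q5} {q6}
  A123: {q2}
  A124: {q3}
  A134: {q6}
  A234: {q5}
C dims 12,12,4; δ0: rk 8, SNF 1^8; δ1: rk 4, SNF 1^4
Ȟ^0 = (12 − 8) − 0 = 4, so Ȟ^0 ≅ Z^4
Ȟ^1 = (12 − 4) − 8 = 0, so Ȟ^1 ≅ 0
Ȟ^2 = (4 − 0) − 4 = 0, so Ȟ^2 ≅ 0

Ȟ^0 ≅ Z^4, Ȟ^1 ≅ 0 and Ȟ^2 ≅ 0
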